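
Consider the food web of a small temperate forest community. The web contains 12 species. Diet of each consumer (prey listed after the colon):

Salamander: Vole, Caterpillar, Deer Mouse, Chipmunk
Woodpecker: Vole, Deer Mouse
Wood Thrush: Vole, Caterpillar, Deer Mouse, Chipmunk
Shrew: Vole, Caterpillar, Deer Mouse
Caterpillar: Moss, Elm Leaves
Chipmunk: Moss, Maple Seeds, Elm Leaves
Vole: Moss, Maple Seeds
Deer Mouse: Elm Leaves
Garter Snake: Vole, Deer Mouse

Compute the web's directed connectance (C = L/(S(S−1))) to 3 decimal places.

The web has S = 12 species and L = 23 feeding links.
C = L / (S(S−1)) = 23 / 132 = 0.1742 ≈ 0.174.

C = 0.174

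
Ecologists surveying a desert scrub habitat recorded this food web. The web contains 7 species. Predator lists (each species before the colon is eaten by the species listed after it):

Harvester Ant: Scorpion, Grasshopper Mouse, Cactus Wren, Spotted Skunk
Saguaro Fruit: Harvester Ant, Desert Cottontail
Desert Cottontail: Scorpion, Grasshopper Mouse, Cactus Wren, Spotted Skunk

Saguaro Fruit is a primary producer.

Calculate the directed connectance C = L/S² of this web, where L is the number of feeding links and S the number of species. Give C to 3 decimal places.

The web has S = 7 species and L = 10 feeding links.
C = L / S² = 10 / 49 = 0.2041 ≈ 0.204.

C = 0.204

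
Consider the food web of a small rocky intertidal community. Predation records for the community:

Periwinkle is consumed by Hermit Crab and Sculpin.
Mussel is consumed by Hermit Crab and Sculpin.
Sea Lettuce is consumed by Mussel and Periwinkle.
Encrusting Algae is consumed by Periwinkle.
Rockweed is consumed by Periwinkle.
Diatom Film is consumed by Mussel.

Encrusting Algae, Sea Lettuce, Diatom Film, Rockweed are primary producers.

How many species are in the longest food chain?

3 species

One longest chain: Sea Lettuce → Mussel → Sculpin.
It has 3 species and 2 links.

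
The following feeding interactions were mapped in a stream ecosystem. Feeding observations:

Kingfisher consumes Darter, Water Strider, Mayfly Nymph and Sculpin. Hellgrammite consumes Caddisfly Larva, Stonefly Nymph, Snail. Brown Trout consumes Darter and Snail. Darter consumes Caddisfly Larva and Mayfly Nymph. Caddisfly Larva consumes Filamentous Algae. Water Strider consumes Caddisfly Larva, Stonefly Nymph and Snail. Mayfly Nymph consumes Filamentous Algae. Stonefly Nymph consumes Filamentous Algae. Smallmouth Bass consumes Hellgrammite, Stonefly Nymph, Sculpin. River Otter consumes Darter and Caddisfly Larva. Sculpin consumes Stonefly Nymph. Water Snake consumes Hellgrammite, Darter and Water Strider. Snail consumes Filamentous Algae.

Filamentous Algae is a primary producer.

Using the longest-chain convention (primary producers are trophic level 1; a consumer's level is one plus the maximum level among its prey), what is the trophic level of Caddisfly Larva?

Filamentous Algae is a producer → level 1.
Caddisfly Larva eats Filamentous Algae → level 2.

Trophic level 2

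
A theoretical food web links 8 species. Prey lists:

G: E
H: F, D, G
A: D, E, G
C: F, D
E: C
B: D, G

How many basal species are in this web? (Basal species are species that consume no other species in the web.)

2

Basal species (no prey listed): F, D.
Count: 2.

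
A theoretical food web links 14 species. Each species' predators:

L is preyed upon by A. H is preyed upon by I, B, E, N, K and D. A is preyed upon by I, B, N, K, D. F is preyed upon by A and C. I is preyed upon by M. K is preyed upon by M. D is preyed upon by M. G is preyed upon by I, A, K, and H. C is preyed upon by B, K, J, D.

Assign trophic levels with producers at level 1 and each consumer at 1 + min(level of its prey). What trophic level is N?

G is a producer → level 1.
A eats G → level 2.
N eats A → level 3.
No prey of N is below level 2, so 3 is the minimum.

Trophic level 3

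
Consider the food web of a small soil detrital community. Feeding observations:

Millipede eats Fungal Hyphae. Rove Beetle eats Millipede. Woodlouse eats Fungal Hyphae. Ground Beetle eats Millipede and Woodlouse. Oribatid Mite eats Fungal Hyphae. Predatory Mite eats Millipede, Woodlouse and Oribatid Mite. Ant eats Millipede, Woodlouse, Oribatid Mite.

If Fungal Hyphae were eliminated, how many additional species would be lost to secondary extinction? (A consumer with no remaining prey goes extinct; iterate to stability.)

Remove Fungal Hyphae.
Round 1: Woodlouse (all prey gone), Millipede (all prey gone), Oribatid Mite (all prey gone) → extinct.
Round 2: Ant (all prey gone), Rove Beetle (all prey gone), Predatory Mite (all prey gone), Ground Beetle (all prey gone) → extinct.
No further losses. Total secondary extinctions: 7.

7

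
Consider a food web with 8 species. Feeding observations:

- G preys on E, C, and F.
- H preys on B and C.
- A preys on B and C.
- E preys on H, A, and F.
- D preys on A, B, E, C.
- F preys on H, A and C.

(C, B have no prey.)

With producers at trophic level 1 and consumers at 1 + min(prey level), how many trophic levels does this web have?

Producers (level 1): C, B.
Following each consumer down to its lowest-level prey: C → H → E (levels 1 through 3).
All prey of E (H 2, A 2, F 2) are at level 2 or above, so E is at level 1 + 2 = 3.
Every consumer has at least one prey at level 2 or below, so none exceeds level 3.

3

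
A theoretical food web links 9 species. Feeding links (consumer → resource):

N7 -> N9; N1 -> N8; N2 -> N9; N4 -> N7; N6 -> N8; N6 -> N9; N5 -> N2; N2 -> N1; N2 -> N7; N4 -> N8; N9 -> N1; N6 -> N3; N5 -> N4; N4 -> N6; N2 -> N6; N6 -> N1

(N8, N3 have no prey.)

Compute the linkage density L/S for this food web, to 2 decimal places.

L/S = 1.78

There are L = 16 links among S = 9 species.
L/S = 16/9 = 1.7778 ≈ 1.78.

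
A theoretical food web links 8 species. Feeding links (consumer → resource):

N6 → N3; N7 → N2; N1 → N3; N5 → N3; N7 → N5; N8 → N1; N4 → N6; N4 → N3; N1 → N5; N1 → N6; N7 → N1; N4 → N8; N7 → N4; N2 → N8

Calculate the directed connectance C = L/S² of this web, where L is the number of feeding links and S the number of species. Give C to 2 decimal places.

C = 0.22

The web has S = 8 species and L = 14 feeding links.
C = L / S² = 14 / 64 = 0.2188 ≈ 0.22.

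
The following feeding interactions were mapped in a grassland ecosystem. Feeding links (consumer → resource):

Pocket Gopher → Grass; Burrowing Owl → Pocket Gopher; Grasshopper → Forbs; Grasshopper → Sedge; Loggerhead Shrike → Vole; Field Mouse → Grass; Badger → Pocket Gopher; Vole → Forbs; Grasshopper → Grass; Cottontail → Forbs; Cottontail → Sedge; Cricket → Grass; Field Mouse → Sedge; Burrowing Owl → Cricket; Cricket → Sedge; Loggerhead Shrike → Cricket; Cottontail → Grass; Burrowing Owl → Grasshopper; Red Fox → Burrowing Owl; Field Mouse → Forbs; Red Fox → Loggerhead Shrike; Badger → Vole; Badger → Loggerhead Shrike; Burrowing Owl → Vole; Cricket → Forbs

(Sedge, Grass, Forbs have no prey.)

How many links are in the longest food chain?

One longest chain: Sedge → Cricket → Loggerhead Shrike → Red Fox.
It has 4 species and 3 links.

3 links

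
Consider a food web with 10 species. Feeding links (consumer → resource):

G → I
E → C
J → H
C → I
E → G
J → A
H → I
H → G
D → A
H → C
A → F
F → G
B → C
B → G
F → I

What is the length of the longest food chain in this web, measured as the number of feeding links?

4 links

One longest chain: I → G → F → A → D.
It has 5 species and 4 links.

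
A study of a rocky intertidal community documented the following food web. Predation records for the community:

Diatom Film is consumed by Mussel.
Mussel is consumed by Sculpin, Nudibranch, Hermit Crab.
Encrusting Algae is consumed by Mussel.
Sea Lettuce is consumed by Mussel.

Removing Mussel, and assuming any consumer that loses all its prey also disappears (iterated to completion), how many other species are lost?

3

Remove Mussel.
Round 1: Sculpin (all prey gone), Nudibranch (all prey gone), Hermit Crab (all prey gone) → extinct.
No further losses. Total secondary extinctions: 3.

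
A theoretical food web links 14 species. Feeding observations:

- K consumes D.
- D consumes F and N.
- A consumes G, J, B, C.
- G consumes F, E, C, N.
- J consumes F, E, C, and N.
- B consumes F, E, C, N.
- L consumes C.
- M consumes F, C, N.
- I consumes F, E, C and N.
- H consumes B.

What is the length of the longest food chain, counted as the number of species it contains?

One longest chain: N → B → A.
It has 3 species and 2 links.

3 species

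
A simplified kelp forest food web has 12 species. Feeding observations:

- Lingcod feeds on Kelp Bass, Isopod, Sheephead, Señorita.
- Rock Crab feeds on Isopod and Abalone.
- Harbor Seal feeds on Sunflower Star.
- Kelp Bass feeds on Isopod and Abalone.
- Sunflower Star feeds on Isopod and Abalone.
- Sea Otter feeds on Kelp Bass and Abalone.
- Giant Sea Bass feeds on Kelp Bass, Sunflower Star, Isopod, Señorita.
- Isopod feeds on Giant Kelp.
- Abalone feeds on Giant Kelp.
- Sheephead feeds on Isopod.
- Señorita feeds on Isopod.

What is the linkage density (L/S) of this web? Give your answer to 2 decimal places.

There are L = 21 links among S = 12 species.
L/S = 21/12 = 1.7500 ≈ 1.75.

L/S = 1.75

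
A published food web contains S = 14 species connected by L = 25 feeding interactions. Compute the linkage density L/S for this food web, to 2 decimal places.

L/S = 1.79

There are L = 25 links among S = 14 species.
L/S = 25/14 = 1.7857 ≈ 1.79.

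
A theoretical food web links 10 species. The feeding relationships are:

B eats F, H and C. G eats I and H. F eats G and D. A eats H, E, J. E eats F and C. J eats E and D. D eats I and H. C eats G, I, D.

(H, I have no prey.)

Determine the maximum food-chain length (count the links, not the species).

One longest chain: H → D → F → E → J → A.
It has 6 species and 5 links.

5 links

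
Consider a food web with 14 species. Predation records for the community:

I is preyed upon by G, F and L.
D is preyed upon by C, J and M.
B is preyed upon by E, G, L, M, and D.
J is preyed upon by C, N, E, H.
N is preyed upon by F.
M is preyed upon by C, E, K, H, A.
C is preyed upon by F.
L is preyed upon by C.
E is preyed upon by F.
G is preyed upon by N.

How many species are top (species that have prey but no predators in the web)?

4

Top species (has prey, but nothing eats it): H, A, K, F.
Count: 4.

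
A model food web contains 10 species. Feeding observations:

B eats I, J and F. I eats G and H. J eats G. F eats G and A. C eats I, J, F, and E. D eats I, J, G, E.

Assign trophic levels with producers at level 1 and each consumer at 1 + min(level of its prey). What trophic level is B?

Trophic level 3

H is a producer → level 1.
I eats H → level 2.
B eats I → level 3.
No prey of B is below level 2, so 3 is the minimum.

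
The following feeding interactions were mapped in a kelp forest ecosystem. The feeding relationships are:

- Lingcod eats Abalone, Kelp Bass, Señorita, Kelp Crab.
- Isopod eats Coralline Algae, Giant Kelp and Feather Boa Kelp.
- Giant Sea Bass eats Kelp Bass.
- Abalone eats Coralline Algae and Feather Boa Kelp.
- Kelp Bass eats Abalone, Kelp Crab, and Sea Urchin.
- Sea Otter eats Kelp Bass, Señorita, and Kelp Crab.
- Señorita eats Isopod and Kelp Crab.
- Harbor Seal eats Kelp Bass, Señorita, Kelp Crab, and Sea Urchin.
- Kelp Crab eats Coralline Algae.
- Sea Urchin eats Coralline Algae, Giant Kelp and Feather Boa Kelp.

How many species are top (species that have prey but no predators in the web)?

4

Top species (has prey, but nothing eats it): Giant Sea Bass, Harbor Seal, Sea Otter, Lingcod.
Count: 4.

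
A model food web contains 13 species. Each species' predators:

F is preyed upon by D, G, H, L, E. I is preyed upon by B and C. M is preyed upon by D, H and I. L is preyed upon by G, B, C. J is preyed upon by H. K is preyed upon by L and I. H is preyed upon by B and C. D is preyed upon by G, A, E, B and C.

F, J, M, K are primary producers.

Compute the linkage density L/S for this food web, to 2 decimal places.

L/S = 1.77

There are L = 23 links among S = 13 species.
L/S = 23/13 = 1.7692 ≈ 1.77.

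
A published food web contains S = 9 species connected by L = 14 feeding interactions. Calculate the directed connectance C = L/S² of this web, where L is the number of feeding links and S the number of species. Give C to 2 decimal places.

The web has S = 9 species and L = 14 feeding links.
C = L / S² = 14 / 81 = 0.1728 ≈ 0.17.

C = 0.17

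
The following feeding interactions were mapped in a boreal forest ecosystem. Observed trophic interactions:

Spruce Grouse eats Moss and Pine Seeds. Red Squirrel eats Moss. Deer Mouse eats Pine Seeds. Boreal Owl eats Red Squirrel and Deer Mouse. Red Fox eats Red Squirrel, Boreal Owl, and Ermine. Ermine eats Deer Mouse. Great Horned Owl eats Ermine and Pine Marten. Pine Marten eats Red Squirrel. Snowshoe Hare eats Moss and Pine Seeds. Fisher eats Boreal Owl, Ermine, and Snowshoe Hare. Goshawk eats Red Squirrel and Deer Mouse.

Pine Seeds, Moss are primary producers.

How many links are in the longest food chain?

One longest chain: Moss → Red Squirrel → Boreal Owl → Red Fox.
It has 4 species and 3 links.

3 links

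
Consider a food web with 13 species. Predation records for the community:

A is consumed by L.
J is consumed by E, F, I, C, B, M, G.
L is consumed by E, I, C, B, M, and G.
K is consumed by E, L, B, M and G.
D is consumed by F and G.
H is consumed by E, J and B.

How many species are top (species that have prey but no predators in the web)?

Top species (has prey, but nothing eats it): B, G, F, E, M, I, C.
Count: 7.

7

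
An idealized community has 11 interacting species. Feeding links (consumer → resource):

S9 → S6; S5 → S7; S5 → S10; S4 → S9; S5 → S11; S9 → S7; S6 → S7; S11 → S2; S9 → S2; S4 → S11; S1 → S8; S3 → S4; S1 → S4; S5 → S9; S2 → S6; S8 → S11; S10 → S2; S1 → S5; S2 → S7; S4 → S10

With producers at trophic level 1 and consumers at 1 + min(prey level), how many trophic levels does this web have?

4

Producers (level 1): S7.
Following each consumer down to its lowest-level prey: S7 → S9 → S4 → S3 (levels 1 through 4).
All prey of S3 (S4 3) are at level 3 or above, so S3 is at level 1 + 3 = 4.
Every consumer has at least one prey at level 3 or below, so none exceeds level 4.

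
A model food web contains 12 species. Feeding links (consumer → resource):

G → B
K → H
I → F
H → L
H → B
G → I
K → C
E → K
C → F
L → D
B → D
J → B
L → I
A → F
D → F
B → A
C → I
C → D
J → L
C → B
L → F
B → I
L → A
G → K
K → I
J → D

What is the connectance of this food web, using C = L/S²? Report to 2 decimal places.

The web has S = 12 species and L = 26 feeding links.
C = L / S² = 26 / 144 = 0.1806 ≈ 0.18.

C = 0.18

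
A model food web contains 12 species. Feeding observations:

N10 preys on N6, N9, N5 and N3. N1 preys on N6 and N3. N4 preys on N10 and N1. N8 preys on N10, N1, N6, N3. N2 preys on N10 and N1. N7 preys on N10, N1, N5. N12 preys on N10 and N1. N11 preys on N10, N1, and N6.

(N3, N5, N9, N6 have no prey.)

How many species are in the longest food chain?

3 species

One longest chain: N3 → N1 → N8.
It has 3 species and 2 links.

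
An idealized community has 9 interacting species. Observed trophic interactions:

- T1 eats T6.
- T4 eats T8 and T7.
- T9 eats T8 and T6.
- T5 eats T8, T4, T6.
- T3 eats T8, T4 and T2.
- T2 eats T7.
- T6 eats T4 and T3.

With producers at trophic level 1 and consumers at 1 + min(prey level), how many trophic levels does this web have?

Producers (level 1): T7, T8.
Following each consumer down to its lowest-level prey: T7 → T4 → T6 → T1 (levels 1 through 4).
All prey of T1 (T6 3) are at level 3 or above, so T1 is at level 1 + 3 = 4.
Every consumer has at least one prey at level 3 or below, so none exceeds level 4.

4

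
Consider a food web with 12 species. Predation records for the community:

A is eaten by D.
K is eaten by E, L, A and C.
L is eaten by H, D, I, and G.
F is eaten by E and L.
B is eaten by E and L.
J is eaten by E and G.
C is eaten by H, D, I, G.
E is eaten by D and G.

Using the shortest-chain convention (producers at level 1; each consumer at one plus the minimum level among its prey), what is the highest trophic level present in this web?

3

Producers (level 1): F, J, B, K.
Following each consumer down to its lowest-level prey: K → C → H (levels 1 through 3).
All prey of H (C 2, L 2) are at level 2 or above, so H is at level 1 + 2 = 3.
Every consumer has at least one prey at level 2 or below, so none exceeds level 3.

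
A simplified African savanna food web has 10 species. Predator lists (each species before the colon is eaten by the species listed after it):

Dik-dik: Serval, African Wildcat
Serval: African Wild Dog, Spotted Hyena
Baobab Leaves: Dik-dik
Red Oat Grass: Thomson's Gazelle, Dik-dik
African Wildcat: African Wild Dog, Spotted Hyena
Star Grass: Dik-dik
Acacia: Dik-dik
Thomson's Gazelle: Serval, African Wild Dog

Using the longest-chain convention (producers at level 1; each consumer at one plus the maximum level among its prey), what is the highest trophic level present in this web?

Producers (level 1): Baobab Leaves, Red Oat Grass, Star Grass, Acacia.
Red Oat Grass → Thomson's Gazelle → Serval → African Wild Dog gives African Wild Dog level 4.
No species has a prey at level 4, so no species reaches level 5.

4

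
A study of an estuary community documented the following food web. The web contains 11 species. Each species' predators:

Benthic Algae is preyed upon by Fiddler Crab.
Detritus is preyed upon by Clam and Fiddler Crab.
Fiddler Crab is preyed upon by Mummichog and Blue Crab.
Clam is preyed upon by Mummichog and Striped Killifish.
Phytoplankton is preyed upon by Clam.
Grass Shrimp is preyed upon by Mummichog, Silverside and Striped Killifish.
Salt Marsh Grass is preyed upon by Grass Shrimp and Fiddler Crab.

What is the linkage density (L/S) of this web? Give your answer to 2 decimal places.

There are L = 13 links among S = 11 species.
L/S = 13/11 = 1.1818 ≈ 1.18.

L/S = 1.18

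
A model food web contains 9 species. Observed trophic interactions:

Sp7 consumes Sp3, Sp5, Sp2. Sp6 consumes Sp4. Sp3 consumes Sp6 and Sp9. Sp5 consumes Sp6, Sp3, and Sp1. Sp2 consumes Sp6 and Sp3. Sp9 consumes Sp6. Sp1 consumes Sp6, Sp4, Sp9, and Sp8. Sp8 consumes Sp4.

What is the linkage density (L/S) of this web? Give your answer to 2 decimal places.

L/S = 1.89

There are L = 17 links among S = 9 species.
L/S = 17/9 = 1.8889 ≈ 1.89.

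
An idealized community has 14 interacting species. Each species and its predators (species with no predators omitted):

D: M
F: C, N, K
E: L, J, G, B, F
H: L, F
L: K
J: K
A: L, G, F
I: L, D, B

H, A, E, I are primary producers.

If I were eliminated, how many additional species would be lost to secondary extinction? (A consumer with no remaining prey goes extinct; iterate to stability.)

Remove I.
Round 1: D (all prey gone) → extinct.
Round 2: M (all prey gone) → extinct.
No further losses. Total secondary extinctions: 2.

2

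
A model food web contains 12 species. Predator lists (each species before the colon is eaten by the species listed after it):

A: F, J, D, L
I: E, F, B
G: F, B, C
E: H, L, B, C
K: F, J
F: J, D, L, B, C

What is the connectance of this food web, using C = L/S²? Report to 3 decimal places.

C = 0.146

The web has S = 12 species and L = 21 feeding links.
C = L / S² = 21 / 144 = 0.1458 ≈ 0.146.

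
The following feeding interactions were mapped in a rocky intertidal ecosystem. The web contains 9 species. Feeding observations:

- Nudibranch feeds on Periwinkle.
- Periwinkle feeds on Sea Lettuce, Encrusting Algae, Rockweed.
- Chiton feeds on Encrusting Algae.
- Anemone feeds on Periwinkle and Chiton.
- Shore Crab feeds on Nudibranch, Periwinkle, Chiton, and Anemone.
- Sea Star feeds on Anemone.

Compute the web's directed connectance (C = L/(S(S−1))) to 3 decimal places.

The web has S = 9 species and L = 12 feeding links.
C = L / (S(S−1)) = 12 / 72 = 0.1667 ≈ 0.167.

C = 0.167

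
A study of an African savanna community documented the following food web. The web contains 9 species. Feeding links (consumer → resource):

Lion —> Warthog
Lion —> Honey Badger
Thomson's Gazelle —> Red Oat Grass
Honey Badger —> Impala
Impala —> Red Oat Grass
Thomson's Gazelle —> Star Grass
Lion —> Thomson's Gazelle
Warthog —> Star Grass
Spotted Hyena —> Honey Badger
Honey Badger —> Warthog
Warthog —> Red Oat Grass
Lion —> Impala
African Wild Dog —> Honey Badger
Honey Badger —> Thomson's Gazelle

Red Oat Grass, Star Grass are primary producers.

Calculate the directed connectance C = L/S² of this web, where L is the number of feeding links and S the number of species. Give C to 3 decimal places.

C = 0.173

The web has S = 9 species and L = 14 feeding links.
C = L / S² = 14 / 81 = 0.1728 ≈ 0.173.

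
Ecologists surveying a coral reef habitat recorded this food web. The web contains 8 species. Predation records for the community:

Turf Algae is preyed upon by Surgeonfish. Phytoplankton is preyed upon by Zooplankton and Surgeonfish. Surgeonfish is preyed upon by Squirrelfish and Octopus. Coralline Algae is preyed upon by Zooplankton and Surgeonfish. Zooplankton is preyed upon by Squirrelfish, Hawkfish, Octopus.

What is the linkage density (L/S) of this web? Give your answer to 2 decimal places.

L/S = 1.25

There are L = 10 links among S = 8 species.
L/S = 10/8 = 1.2500 ≈ 1.25.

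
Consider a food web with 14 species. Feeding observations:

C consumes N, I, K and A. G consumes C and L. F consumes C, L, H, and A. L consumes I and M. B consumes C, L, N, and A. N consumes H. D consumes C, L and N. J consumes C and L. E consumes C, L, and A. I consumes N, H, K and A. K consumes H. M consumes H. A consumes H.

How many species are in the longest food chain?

One longest chain: H → K → I → C → B.
It has 5 species and 4 links.

5 species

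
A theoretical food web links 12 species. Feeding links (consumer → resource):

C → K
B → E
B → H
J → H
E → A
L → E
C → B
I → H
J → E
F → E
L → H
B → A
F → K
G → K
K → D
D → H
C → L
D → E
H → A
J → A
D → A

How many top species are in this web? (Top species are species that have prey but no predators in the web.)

5

Top species (has prey, but nothing eats it): J, I, C, F, G.
Count: 5.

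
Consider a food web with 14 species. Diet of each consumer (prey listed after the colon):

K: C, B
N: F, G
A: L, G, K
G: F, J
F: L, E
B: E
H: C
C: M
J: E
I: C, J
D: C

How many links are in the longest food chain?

3 links

One longest chain: L → F → G → N.
It has 4 species and 3 links.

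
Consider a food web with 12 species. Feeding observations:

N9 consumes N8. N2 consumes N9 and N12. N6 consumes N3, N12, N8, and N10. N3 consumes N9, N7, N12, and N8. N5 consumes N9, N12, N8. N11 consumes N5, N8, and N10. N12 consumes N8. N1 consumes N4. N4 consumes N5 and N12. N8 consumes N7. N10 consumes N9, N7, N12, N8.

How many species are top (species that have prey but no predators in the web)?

Top species (has prey, but nothing eats it): N2, N11, N6, N1.
Count: 4.

4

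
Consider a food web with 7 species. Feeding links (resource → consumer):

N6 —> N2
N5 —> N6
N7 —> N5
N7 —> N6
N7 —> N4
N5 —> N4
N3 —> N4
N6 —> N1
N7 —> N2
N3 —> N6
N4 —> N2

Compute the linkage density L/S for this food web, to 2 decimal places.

L/S = 1.57

There are L = 11 links among S = 7 species.
L/S = 11/7 = 1.5714 ≈ 1.57.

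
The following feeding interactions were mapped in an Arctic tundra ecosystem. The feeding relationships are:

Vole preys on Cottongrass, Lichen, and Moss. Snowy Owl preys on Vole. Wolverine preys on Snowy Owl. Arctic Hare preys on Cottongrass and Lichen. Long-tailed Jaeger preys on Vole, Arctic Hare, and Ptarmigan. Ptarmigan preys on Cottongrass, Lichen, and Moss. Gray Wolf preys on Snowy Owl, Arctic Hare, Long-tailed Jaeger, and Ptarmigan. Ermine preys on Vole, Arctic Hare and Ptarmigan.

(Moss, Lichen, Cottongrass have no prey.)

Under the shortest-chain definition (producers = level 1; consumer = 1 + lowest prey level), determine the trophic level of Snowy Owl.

Trophic level 3

Moss is a producer → level 1.
Vole eats Moss → level 2.
Snowy Owl eats Vole → level 3.
No prey of Snowy Owl is below level 2, so 3 is the minimum.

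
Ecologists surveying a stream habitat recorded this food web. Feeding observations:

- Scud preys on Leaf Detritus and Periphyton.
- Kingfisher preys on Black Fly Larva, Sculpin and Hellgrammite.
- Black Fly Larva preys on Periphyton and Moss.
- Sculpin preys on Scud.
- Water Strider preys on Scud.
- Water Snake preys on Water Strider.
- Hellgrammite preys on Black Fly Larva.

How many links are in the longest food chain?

One longest chain: Leaf Detritus → Scud → Water Strider → Water Snake.
It has 4 species and 3 links.

3 links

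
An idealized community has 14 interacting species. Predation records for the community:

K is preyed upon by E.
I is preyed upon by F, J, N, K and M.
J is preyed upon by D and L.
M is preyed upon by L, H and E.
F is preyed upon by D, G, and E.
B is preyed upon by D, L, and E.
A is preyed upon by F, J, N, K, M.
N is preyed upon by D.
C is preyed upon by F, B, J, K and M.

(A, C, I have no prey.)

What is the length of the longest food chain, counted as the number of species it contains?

3 species

One longest chain: A → M → L.
It has 3 species and 2 links.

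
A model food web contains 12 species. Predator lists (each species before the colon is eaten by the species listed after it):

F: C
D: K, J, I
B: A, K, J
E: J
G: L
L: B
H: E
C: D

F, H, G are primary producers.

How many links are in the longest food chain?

One longest chain: G → L → B → A.
It has 4 species and 3 links.

3 links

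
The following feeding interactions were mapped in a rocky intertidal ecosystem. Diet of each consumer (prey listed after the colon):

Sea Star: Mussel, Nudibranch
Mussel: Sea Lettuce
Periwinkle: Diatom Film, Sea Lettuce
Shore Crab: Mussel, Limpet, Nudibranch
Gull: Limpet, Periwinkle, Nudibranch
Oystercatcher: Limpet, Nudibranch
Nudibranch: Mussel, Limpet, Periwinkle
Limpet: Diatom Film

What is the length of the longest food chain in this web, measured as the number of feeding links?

One longest chain: Sea Lettuce → Mussel → Nudibranch → Gull.
It has 4 species and 3 links.

3 links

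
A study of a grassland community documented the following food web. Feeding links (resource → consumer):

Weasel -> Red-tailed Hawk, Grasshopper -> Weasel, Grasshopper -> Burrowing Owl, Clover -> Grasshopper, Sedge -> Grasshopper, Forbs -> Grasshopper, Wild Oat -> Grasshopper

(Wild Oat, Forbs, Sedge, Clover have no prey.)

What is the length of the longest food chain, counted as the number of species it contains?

One longest chain: Wild Oat → Grasshopper → Weasel → Red-tailed Hawk.
It has 4 species and 3 links.

4 species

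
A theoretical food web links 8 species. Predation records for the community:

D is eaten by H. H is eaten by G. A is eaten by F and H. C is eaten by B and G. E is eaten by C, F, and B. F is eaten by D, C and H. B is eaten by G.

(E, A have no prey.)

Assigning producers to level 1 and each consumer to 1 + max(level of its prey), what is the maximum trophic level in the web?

5

Producers (level 1): E, A.
E → F → D → H → G gives G level 5.
No species has a prey at level 5, so no species reaches level 6.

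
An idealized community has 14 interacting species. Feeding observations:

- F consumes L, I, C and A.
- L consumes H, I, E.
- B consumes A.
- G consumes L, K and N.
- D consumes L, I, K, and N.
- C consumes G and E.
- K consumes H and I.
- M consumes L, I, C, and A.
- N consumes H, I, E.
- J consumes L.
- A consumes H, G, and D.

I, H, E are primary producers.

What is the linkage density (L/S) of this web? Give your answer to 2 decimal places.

L/S = 2.14

There are L = 30 links among S = 14 species.
L/S = 30/14 = 2.1429 ≈ 2.14.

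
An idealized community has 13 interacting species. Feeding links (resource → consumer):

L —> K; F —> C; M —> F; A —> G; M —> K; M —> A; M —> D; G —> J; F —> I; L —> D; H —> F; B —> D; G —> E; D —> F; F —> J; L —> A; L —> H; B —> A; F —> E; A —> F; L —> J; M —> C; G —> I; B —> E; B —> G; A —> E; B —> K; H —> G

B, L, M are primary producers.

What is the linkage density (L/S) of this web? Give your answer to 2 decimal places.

L/S = 2.15

There are L = 28 links among S = 13 species.
L/S = 28/13 = 2.1538 ≈ 2.15.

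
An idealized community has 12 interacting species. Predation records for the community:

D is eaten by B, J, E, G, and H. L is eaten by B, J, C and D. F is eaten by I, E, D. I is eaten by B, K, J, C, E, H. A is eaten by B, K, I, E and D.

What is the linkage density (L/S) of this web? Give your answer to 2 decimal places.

L/S = 1.92

There are L = 23 links among S = 12 species.
L/S = 23/12 = 1.9167 ≈ 1.92.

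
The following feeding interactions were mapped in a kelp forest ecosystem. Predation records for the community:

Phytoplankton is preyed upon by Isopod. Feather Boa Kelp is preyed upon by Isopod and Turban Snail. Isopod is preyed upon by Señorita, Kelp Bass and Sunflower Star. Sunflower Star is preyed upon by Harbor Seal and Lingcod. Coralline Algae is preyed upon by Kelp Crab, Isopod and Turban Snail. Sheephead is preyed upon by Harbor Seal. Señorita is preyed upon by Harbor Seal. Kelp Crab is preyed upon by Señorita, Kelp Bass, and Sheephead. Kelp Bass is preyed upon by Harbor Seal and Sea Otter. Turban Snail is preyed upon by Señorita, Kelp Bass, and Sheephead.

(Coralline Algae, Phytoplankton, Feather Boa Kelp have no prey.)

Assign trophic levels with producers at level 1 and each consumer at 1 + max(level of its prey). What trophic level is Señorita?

Coralline Algae is a producer → level 1.
Kelp Crab eats Coralline Algae → level 2.
Señorita eats Kelp Crab (level 2); other prey at levels: Turban Snail 2, Isopod 2 → level 3.

Trophic level 3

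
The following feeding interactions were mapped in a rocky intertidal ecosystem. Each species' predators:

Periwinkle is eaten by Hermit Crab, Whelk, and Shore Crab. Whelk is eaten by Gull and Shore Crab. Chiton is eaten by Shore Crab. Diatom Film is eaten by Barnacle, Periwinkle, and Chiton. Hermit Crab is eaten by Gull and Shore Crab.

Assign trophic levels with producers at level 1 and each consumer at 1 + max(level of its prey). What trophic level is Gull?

Trophic level 4

Diatom Film is a producer → level 1.
Periwinkle eats Diatom Film → level 2.
Hermit Crab eats Periwinkle → level 3.
Gull eats Hermit Crab (level 3); other prey at levels: Whelk 3 → level 4.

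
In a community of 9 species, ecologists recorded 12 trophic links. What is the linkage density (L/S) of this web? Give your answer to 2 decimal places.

There are L = 12 links among S = 9 species.
L/S = 12/9 = 1.3333 ≈ 1.33.

L/S = 1.33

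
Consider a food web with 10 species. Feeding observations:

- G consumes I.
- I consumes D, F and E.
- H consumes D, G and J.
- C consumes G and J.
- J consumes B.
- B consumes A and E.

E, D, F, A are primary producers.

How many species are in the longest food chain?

4 species

One longest chain: E → I → G → H.
It has 4 species and 3 links.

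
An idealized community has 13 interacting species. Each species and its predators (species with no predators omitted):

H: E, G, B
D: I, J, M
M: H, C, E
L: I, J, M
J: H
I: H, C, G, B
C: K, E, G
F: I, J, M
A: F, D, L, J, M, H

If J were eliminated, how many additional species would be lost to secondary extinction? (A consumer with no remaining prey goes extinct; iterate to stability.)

Remove J.
Every predator of it retains at least one other prey: H still has A, I, M.
No consumer loses all prey, so no secondary extinctions occur.

0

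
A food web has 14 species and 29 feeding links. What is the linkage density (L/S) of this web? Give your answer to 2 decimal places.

L/S = 2.07

There are L = 29 links among S = 14 species.
L/S = 29/14 = 2.0714 ≈ 2.07.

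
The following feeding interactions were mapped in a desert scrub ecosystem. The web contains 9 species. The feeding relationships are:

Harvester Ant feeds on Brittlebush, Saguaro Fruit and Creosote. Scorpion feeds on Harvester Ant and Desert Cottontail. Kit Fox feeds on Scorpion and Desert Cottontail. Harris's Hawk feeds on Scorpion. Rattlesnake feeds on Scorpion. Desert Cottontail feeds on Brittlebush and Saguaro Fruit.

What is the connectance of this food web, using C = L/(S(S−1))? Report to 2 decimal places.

The web has S = 9 species and L = 11 feeding links.
C = L / (S(S−1)) = 11 / 72 = 0.1528 ≈ 0.15.

C = 0.15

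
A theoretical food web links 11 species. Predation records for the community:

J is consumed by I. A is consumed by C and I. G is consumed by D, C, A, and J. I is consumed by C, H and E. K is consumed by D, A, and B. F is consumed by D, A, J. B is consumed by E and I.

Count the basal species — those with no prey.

3

Basal species (no prey listed): G, K, F.
Count: 3.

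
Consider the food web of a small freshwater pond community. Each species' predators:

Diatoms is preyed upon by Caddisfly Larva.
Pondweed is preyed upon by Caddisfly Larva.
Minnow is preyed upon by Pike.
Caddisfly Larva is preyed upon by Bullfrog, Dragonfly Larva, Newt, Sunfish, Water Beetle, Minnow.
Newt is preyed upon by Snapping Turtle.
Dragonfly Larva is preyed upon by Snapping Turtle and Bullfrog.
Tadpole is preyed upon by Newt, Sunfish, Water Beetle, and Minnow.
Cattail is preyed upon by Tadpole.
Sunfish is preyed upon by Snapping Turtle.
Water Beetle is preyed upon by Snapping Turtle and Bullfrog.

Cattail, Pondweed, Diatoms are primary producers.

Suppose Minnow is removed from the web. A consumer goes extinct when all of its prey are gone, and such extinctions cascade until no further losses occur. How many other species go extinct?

Remove Minnow.
Round 1: Pike (all prey gone) → extinct.
No further losses. Total secondary extinctions: 1.

1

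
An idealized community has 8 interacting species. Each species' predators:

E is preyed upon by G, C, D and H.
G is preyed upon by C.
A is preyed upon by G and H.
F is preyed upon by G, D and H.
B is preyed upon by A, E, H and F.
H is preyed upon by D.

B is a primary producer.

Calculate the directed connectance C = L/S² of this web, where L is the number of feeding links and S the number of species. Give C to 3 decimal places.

The web has S = 8 species and L = 15 feeding links.
C = L / S² = 15 / 64 = 0.2344 ≈ 0.234.

C = 0.234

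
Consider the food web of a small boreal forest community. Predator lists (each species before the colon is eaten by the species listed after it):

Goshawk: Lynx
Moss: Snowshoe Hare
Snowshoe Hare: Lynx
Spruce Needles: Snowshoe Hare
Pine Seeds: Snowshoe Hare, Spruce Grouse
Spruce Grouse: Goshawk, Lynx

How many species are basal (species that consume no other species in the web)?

Basal species (no prey listed): Pine Seeds, Moss, Spruce Needles.
Count: 3.

3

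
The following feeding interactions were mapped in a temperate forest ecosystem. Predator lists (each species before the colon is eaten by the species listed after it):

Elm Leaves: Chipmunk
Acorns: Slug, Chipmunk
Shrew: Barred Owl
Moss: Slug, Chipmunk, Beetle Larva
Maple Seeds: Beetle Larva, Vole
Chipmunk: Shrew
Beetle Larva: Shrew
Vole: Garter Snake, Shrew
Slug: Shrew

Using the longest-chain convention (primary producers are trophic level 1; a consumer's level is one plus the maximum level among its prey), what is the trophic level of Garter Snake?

Maple Seeds is a producer → level 1.
Vole eats Maple Seeds → level 2.
Garter Snake eats Vole → level 3.

Trophic level 3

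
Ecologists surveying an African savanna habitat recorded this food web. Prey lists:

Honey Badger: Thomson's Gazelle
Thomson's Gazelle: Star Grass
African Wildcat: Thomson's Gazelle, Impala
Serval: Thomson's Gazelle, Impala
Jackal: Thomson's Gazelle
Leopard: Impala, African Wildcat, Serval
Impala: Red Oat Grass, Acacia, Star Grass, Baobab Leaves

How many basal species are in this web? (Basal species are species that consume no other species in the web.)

Basal species (no prey listed): Red Oat Grass, Acacia, Star Grass, Baobab Leaves.
Count: 4.

4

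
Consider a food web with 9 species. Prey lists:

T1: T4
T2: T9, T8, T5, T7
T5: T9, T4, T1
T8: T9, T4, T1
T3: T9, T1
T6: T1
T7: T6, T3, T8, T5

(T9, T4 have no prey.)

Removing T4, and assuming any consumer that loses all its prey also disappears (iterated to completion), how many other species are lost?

Remove T4.
Round 1: T1 (all prey gone) → extinct.
Round 2: T6 (all prey gone) → extinct.
No further losses. Total secondary extinctions: 2.

2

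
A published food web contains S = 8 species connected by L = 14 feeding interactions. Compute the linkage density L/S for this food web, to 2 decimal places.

L/S = 1.75

There are L = 14 links among S = 8 species.
L/S = 14/8 = 1.7500 ≈ 1.75.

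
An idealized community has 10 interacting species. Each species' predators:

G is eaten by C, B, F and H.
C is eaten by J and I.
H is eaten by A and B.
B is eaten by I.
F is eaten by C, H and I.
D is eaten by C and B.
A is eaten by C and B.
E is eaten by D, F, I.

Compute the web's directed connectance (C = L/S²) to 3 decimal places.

The web has S = 10 species and L = 19 feeding links.
C = L / S² = 19 / 100 = 0.1900 ≈ 0.190.

C = 0.190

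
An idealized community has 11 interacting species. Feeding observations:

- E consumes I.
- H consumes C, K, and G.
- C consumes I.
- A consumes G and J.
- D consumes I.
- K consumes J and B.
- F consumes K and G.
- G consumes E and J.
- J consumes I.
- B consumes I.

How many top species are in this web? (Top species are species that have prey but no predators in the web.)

4

Top species (has prey, but nothing eats it): D, F, A, H.
Count: 4.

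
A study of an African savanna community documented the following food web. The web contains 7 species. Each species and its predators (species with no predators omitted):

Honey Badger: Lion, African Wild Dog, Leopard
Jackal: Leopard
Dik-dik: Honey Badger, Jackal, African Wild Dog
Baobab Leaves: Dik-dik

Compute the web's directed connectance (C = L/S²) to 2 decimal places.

The web has S = 7 species and L = 8 feeding links.
C = L / S² = 8 / 49 = 0.1633 ≈ 0.16.

C = 0.16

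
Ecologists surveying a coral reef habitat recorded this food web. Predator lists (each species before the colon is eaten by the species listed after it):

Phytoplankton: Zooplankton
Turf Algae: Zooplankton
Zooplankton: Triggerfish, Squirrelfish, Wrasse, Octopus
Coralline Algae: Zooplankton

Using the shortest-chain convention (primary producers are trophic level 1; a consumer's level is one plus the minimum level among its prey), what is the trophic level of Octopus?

Trophic level 3

Turf Algae is a producer → level 1.
Zooplankton eats Turf Algae → level 2.
Octopus eats Zooplankton → level 3.
No prey of Octopus is below level 2, so 3 is the minimum.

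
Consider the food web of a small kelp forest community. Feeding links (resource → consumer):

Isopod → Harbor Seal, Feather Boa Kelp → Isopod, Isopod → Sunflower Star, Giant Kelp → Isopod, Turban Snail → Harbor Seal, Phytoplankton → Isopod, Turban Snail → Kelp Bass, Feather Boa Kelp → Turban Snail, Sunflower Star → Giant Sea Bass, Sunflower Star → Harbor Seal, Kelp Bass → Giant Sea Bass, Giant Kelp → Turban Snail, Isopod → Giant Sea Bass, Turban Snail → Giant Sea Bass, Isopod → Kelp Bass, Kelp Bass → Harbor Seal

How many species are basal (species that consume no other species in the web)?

3

Basal species (no prey listed): Phytoplankton, Giant Kelp, Feather Boa Kelp.
Count: 3.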